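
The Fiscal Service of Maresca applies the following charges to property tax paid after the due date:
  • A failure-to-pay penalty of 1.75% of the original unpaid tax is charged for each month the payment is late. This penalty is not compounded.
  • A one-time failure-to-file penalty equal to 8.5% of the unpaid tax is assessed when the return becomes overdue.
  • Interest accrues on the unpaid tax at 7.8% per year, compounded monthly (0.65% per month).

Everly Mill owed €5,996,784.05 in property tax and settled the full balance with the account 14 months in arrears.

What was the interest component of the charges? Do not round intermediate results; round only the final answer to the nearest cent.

Interest: €5,996,784.05 × ((1 + 0.0065)^14 − 1) = €5,996,784.05 × 0.0949465… = €569,373.7996…

€569,373.80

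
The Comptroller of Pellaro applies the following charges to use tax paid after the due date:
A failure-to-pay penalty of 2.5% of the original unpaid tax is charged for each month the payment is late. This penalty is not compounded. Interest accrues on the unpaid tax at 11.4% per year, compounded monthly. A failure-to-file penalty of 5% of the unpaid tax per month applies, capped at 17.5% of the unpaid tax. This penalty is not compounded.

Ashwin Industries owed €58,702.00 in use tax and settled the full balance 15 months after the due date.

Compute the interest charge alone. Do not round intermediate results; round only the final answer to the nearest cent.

Interest (11.4%/yr ÷ 12 = 0.95%/month): €58,702.00 × ((1 + 0.0095)^15 − 1) = €8,944.8763…

€8,944.88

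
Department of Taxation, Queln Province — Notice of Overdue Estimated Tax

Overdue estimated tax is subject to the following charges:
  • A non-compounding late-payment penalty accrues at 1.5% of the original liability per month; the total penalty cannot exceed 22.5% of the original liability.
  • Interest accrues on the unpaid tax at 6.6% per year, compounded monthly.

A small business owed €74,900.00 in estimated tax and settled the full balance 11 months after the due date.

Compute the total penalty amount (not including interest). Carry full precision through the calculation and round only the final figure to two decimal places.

Penalty: 11 × 1.5% × €74,900.00 = €12,358.50 (below the 22.5% cap of €16,852.50)

€12,358.50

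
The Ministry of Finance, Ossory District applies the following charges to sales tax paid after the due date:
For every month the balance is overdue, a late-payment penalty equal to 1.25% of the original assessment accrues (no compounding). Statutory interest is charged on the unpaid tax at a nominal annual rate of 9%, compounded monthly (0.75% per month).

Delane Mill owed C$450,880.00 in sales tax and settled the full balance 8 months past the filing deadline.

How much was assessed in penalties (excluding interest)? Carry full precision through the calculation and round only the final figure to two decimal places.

Late-payment penalty: 8 × 1.25% × C$450,880.00 = C$45,088.00

C$45,088.00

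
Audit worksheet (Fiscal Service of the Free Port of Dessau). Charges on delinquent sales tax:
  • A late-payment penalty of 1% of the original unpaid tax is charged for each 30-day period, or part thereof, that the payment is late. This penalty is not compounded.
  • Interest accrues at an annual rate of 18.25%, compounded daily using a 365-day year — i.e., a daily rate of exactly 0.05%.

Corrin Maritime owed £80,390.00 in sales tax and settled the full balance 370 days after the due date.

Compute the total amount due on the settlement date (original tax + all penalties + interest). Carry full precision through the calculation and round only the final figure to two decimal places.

£107,172.96

Penalty periods: ⌈370/30⌉ = 13; penalty = 13 × 1% × £80,390.00 = £10,450.70
Interest: £80,390.00 × ((1 + 0.0005)^370 − 1) = £80,390.00 × 0.20316281… = £16,332.2584…
Total = £80,390.00 + £10,450.7000 + £16,332.2584… = £107,172.96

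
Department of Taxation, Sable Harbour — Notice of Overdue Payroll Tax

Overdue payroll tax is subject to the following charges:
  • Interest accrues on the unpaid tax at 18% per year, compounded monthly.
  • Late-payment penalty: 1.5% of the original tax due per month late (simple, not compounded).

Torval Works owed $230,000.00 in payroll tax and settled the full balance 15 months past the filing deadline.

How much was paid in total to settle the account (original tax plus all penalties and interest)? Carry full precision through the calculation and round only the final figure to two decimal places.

Late-payment penalty = 1.5% × $230,000.00 × 15 mo = $51,750.00
Interest (18%/yr ÷ 12 = 1.5%/month): $230,000.00 × ((1 + 0.015)^15 − 1) = $57,553.3753…
Total = $230,000.00 + $51,750.0000 + $57,553.3753… = $339,303.38

$339,303.38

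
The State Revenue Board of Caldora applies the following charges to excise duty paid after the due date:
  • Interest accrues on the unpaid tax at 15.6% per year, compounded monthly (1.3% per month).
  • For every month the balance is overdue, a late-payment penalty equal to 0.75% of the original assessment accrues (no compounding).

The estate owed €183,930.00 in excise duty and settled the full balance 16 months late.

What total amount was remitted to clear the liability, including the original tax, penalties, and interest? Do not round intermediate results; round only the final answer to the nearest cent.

€248,225.30

Late-payment penalty: 16 × 0.75% × €183,930.00 = €22,071.60
Interest: €183,930.00 × ((1 + 0.013)^16 − 1) = €183,930.00 × 0.2295640… = €42,223.6996…
Total = €183,930.00 + €22,071.6000 + €42,223.6996… = €248,225.30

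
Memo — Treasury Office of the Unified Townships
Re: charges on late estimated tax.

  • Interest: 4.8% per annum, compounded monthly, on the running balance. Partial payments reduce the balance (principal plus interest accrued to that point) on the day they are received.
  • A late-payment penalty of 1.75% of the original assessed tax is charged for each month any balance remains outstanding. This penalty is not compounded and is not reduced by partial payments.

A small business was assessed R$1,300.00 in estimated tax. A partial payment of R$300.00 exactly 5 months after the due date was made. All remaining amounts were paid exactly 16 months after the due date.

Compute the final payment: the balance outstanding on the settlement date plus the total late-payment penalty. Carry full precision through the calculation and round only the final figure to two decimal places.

R$1,436.28

Monthly rate = 4.8% ÷ 12 = 0.4%
Balance at month 5: R$1,300.0000 × (1 + 0.004)^5 = R$1,326.2088…
After R$300.00 payment: R$1,326.2088… − R$300.00 = R$1,026.2088…
Balance at month 16: R$1,026.2088… × (1 + 0.004)^11 = R$1,072.2760…
Penalty: 16 × 1.75% × R$1,300.00 = R$364.00
Final settlement = outstanding balance + penalty = R$1,072.2760… + R$364.00 = R$1,436.28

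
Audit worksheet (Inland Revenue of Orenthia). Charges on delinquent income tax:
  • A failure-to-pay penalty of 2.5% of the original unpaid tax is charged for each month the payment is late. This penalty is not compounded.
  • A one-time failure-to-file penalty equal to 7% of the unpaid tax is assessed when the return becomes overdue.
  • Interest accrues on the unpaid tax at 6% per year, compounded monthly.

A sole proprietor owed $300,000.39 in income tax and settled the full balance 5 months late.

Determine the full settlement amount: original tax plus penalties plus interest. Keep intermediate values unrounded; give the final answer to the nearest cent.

$366,075.85

Failure-to-file penalty: 7% × $300,000.39 = $21,000.03…
Failure-to-pay penalty = 2.5% × $300,000.39 × 5 mo = $37,500.05…
Interest (6%/yr ÷ 12 = 0.5%/month): $300,000.39 × ((1 + 0.005)^5 − 1) = $7,575.3858…
Total = $300,000.39 + $58,500.0761… + $7,575.3858… = $366,075.85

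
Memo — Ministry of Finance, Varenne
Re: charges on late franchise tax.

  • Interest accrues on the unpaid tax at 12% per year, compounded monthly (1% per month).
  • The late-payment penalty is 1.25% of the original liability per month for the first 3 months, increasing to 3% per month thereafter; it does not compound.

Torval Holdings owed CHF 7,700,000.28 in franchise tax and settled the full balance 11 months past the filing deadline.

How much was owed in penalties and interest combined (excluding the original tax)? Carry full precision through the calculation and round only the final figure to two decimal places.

Penalty, months 1–3: 3 × 1.25% × CHF 7,700,000.28 = CHF 288,750.01…
Penalty, months 4–11: 8 × 3% × CHF 7,700,000.28 = CHF 1,848,000.07…
Interest: CHF 7,700,000.28 × ((1 + 0.01)^11 − 1) = CHF 7,700,000.28 × 0.1156683… = CHF 890,646.3017…
Penalties + interest = CHF 2,136,750.0777 + CHF 890,646.3017… = CHF 3,027,396.38

CHF 3,027,396.38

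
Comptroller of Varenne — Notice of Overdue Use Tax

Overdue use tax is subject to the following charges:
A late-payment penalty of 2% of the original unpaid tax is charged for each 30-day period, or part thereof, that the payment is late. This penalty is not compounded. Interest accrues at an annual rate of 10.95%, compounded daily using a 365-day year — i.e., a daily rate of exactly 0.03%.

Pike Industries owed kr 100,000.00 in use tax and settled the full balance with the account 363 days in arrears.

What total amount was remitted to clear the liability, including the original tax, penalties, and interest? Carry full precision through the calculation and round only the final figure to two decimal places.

Penalty periods: ⌈363/30⌉ = 13; penalty = 13 × 2% × kr 100,000.00 = kr 26,000.00
Interest: kr 100,000.00 × ((1 + 0.0003)^363 − 1) = kr 100,000.00 × 0.11503263… = kr 11,503.2629…
Total = kr 100,000.00 + kr 26,000.0000 + kr 11,503.2629… = kr 137,503.26

kr 137,503.26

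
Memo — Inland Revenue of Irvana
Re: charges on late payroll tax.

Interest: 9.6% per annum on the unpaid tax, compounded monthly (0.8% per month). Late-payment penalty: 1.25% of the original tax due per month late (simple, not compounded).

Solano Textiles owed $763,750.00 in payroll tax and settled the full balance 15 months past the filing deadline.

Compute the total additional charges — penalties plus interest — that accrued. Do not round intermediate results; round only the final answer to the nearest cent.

$240,167.79

Late-payment penalty = 1.25% × $763,750.00 × 15 mo = $143,203.13…
Interest: $763,750.00 × ((1 + 0.008)^15 − 1) = $763,750.00 × 0.1269587… = $96,964.6695…
Penalties + interest = $143,203.1250 + $96,964.6695… = $240,167.79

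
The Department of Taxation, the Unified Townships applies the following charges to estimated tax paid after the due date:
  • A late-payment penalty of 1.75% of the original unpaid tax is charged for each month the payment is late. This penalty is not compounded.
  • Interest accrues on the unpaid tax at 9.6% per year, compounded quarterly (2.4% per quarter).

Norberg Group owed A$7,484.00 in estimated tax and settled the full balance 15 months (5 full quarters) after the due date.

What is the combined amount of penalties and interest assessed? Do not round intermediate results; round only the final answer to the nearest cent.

A$2,906.78

Late-payment penalty = 1.75% × A$7,484.00 × 15 mo = A$1,964.55
Interest: A$7,484.00 × ((1 + 0.024)^5 − 1) = A$7,484.00 × 0.1258999… = A$942.2349…
Penalties + interest = A$1,964.5500 + A$942.2349… = A$2,906.78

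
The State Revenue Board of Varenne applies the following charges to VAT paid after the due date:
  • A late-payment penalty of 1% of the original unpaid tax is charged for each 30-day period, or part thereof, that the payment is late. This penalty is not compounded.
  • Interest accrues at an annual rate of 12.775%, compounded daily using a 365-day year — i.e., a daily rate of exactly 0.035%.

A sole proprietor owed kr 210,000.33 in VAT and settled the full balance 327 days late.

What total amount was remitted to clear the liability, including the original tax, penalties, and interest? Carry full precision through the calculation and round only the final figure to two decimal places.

Penalty periods: ⌈327/30⌉ = 11; penalty = 11 × 1% × kr 210,000.33 = kr 23,100.04…
Interest: kr 210,000.33 × ((1 + 0.00035)^327 − 1) = kr 210,000.33 × 0.12123412… = kr 25,459.2062…
Total = kr 210,000.33 + kr 23,100.0363 + kr 25,459.2062… = kr 258,559.57

kr 258,559.57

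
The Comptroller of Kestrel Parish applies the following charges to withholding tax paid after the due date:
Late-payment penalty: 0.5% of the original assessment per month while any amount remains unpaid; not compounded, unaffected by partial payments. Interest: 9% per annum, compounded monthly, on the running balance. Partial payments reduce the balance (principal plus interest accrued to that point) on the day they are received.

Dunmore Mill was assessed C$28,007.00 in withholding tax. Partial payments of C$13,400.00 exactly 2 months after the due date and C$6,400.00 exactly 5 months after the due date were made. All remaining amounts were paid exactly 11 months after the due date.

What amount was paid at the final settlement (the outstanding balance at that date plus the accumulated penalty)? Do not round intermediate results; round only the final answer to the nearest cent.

Monthly rate = 9% ÷ 12 = 0.75%
Balance at month 2: C$28,007.0000 × (1 + 0.0075)^2 = C$28,428.6804…
After C$13,400.00 payment: C$28,428.6804… − C$13,400.00 = C$15,028.6804…
Balance at month 5: C$15,028.6804… × (1 + 0.0075)^3 = C$15,369.3681…
After C$6,400.00 payment: C$15,369.3681… − C$6,400.00 = C$8,969.3681…
Balance at month 11: C$8,969.3681… × (1 + 0.0075)^6 = C$9,380.6337…
Penalty: 11 × 0.5% × C$28,007.00 = C$1,540.39…
Final settlement = outstanding balance + penalty = C$9,380.6337… + C$1,540.39… = C$10,921.02

C$10,921.02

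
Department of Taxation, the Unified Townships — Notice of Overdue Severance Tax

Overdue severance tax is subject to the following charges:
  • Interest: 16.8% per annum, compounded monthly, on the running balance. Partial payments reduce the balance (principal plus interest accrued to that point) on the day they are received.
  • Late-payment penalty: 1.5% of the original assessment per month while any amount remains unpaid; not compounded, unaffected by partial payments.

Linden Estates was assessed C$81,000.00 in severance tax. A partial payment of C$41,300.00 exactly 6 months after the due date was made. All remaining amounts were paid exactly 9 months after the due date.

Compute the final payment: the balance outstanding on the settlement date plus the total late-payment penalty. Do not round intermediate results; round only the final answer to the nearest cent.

Monthly rate = 16.8% ÷ 12 = 1.4%
Balance at month 6: C$81,000.0000 × (1 + 0.014)^6 = C$88,046.6322…
After C$41,300.00 payment: C$88,046.6322… − C$41,300.00 = C$46,746.6322…
Balance at month 9: C$46,746.6322… × (1 + 0.014)^3 = C$48,737.6061…
Penalty: 9 × 1.5% × C$81,000.00 = C$10,935.00
Final settlement = outstanding balance + penalty = C$48,737.6061… + C$10,935.00 = C$59,672.61

C$59,672.61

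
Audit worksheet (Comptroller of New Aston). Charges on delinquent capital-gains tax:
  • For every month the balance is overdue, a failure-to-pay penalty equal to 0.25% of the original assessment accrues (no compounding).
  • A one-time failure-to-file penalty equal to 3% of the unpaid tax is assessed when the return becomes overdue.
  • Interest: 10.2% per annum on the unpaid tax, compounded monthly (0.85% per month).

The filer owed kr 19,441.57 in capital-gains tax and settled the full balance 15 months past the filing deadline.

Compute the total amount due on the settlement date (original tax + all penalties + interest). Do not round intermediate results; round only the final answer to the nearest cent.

kr 23,385.74

Failure-to-file penalty: 3% × kr 19,441.57 = kr 583.25…
Failure-to-pay penalty: 15 × 0.25% × kr 19,441.57 = kr 729.06…
Interest: kr 19,441.57 × ((1 + 0.0085)^15 − 1) = kr 19,441.57 × 0.1353729… = kr 2,631.8624…
Total = kr 19,441.57 + kr 1,312.3060… + kr 2,631.8624… = kr 23,385.74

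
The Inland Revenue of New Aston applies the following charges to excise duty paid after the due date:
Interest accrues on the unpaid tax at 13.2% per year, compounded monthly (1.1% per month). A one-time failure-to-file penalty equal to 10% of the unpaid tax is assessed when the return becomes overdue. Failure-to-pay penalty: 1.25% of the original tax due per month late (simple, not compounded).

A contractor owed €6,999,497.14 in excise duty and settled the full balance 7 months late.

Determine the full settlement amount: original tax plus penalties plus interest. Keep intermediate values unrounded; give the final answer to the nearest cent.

€8,868,979.54

Failure-to-file penalty: 10% × €6,999,497.14 = €699,949.71…
Failure-to-pay penalty: 7 × 1.25% × €6,999,497.14 = €612,456.00…
Interest: €6,999,497.14 × ((1 + 0.011)^7 − 1) = €6,999,497.14 × 0.0795881… = €557,076.6841…
Total = €6,999,497.14 + €1,312,405.7138… + €557,076.6841… = €8,868,979.54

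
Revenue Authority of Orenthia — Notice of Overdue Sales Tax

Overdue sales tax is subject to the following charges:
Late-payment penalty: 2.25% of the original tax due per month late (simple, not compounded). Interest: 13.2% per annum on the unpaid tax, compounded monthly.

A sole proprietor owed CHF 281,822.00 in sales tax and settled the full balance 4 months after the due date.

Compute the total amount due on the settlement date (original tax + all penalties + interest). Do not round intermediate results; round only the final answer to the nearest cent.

CHF 319,792.26

Late-payment penalty = 2.25% × CHF 281,822.00 × 4 mo = CHF 25,363.98
Interest (13.2%/yr ÷ 12 = 1.1%/month): CHF 281,822.00 × ((1 + 0.011)^4 − 1) = CHF 12,606.2753…
Total = CHF 281,822.00 + CHF 25,363.9800 + CHF 12,606.2753… = CHF 319,792.26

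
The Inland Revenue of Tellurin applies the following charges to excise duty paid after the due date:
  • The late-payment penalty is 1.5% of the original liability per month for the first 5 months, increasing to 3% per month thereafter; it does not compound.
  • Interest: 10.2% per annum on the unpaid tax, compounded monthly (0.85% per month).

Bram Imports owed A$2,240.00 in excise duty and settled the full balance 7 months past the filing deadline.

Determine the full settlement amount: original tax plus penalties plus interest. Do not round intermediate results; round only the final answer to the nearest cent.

A$2,679.13

Penalty, months 1–5: 5 × 1.5% × A$2,240.00 = A$168.00
Penalty, months 6–7: 2 × 3% × A$2,240.00 = A$134.40
Interest: A$2,240.00 × ((1 + 0.0085)^7 − 1) = A$2,240.00 × 0.0610389… = A$136.7272…
Total = A$2,240.00 + A$302.4000 + A$136.7272… = A$2,679.13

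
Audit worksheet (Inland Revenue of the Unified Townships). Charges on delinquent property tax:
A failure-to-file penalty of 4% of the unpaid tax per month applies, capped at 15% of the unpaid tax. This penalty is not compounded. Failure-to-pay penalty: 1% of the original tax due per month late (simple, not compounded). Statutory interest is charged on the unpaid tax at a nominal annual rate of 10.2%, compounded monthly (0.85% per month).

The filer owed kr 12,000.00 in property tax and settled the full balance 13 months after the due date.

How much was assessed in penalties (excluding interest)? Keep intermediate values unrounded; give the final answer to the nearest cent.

kr 3,360.00

Failure-to-file: 13 × 4% × kr 12,000.00 = kr 6,240.00, capped at 15% × kr 12,000.00 = kr 1,800.00
Failure-to-pay penalty = 1% × kr 12,000.00 × 13 mo = kr 1,560.00
Total penalty = kr 1,800.00 + kr 1,560.00 = kr 3,360.00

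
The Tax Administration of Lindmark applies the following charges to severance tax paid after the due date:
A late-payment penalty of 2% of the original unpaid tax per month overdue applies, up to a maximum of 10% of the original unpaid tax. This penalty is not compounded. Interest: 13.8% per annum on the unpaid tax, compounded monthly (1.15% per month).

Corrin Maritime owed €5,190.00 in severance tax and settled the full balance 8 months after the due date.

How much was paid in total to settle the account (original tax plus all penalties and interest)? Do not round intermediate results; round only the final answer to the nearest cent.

€6,206.15

Penalty (uncapped): 8 × 2% × €5,190.00 = €830.40; cap = 10% × €5,190.00 = €519.00 → penalty = €519.00
Interest: €5,190.00 × ((1 + 0.0115)^8 − 1) = €5,190.00 × 0.0957894… = €497.1470…
Total = €5,190.00 + €519.0000 + €497.1470… = €6,206.15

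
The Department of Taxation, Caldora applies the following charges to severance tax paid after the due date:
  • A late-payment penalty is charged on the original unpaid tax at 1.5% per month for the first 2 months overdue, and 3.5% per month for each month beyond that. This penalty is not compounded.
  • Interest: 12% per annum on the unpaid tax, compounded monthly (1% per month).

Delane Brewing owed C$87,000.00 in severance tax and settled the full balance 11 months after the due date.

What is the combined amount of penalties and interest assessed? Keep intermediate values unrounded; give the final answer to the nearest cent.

Penalty, months 1–2: 2 × 1.5% × C$87,000.00 = C$2,610.00
Penalty, months 3–11: 9 × 3.5% × C$87,000.00 = C$27,405.00
Interest: C$87,000.00 × ((1 + 0.01)^11 − 1) = C$87,000.00 × 0.1156683… = C$10,063.1462…
Penalties + interest = C$30,015.0000 + C$10,063.1462… = C$40,078.15

C$40,078.15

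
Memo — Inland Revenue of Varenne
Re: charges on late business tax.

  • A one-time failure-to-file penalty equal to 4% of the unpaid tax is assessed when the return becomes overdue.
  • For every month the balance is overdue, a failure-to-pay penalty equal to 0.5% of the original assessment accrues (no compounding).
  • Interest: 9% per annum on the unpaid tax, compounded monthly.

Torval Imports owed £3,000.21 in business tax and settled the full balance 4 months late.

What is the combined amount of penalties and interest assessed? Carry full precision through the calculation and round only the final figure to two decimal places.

£271.04

Failure-to-file penalty: 4% × £3,000.21 = £120.01…
Failure-to-pay penalty: 4 × 0.5% × £3,000.21 = £60.00…
Interest (9%/yr ÷ 12 = 0.75%/month): £3,000.21 × ((1 + 0.0075)^4 − 1) = £91.0239…
Penalties + interest = £180.0126 + £91.0239… = £271.04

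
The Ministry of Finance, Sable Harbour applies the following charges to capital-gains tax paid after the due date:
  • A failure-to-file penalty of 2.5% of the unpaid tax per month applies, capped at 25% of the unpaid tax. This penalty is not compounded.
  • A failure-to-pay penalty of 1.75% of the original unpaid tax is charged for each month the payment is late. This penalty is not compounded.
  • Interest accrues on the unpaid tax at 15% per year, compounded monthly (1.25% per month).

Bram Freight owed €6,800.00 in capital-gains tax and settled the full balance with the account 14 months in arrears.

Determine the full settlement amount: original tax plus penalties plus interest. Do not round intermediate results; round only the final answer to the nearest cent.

€11,457.69

Failure-to-file: 14 × 2.5% × €6,800.00 = €2,380.00, capped at 25% × €6,800.00 = €1,700.00
Failure-to-pay penalty = 1.75% × €6,800.00 × 14 mo = €1,666.00
Interest: €6,800.00 × ((1 + 0.0125)^14 − 1) = €6,800.00 × 0.1899547… = €1,291.6923…
Total = €6,800.00 + €3,366.0000 + €1,291.6923… = €11,457.69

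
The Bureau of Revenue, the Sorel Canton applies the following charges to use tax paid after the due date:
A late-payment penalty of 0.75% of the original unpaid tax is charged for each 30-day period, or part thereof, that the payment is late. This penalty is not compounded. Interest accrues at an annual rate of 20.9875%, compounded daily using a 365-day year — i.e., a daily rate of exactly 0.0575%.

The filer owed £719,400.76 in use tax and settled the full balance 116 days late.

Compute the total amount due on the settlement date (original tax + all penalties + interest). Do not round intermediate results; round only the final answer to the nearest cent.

Penalty periods: ⌈116/30⌉ = 4; penalty = 4 × 0.75% × £719,400.76 = £21,582.02…
Interest: £719,400.76 × ((1 + 0.000575)^116 − 1) = £719,400.76 × 0.06895425… = £49,605.7375…
Total = £719,400.76 + £21,582.0228 + £49,605.7375… = £790,588.52

£790,588.52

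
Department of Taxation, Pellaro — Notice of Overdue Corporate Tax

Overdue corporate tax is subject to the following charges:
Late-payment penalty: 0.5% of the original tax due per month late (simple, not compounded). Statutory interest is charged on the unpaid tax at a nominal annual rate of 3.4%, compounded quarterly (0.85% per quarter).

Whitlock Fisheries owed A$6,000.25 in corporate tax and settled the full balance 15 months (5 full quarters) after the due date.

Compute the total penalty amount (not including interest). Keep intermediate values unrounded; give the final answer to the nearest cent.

Late-payment penalty = 0.5% × A$6,000.25 × 15 mo = A$450.02…

A$450.02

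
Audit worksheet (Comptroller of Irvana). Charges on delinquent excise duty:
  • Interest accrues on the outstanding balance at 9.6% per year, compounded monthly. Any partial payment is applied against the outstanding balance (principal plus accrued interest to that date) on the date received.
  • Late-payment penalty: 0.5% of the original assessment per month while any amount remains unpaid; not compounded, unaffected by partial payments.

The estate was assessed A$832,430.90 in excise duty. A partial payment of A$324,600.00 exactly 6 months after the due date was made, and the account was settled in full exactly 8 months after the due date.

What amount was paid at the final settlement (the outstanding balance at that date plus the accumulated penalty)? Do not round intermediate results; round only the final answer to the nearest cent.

A$590,705.16

Monthly rate = 9.6% ÷ 12 = 0.8%
Balance at month 6: A$832,430.9000 × (1 + 0.008)^6 = A$873,195.2923…
After A$324,600.00 payment: A$873,195.2923… − A$324,600.00 = A$548,595.2923…
Balance at month 8: A$548,595.2923… × (1 + 0.008)^2 = A$557,407.9270…
Penalty: 8 × 0.5% × A$832,430.90 = A$33,297.24…
Final settlement = outstanding balance + penalty = A$557,407.9270… + A$33,297.24… = A$590,705.16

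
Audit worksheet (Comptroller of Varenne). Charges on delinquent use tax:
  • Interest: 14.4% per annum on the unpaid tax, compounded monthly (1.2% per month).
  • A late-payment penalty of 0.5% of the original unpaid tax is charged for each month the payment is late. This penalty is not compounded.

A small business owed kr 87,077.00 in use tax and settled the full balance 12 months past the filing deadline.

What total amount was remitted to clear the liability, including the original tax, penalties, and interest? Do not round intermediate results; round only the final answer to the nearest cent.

kr 105,702.30

Late-payment penalty = 0.5% × kr 87,077.00 × 12 mo = kr 5,224.62
Interest: kr 87,077.00 × ((1 + 0.012)^12 − 1) = kr 87,077.00 × 0.1538946… = kr 13,400.6822…
Total = kr 87,077.00 + kr 5,224.6200 + kr 13,400.6822… = kr 105,702.30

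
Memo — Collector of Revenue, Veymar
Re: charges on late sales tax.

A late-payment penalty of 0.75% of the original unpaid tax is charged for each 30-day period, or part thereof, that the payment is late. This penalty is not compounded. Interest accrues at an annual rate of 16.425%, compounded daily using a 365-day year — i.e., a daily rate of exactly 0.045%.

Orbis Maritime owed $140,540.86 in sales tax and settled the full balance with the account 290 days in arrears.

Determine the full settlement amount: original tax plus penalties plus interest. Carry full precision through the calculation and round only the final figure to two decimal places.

$170,667.83

Penalty periods: ⌈290/30⌉ = 10; penalty = 10 × 0.75% × $140,540.86 = $10,540.56…
Interest: $140,540.86 × ((1 + 0.00045)^290 − 1) = $140,540.86 × 0.13936449… = $19,586.4060…
Total = $140,540.86 + $10,540.5645 + $19,586.4060… = $170,667.83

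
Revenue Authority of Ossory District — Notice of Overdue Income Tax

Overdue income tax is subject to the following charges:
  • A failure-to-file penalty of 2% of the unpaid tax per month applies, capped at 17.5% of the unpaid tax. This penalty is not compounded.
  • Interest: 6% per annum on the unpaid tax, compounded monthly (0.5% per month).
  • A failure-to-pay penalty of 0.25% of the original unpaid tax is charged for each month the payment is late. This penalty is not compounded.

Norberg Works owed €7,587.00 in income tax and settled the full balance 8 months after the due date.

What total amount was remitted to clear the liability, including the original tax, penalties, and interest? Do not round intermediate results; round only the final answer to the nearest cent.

Failure-to-file: 8 × 2% × €7,587.00 = €1,213.92 (under the 17.5% cap)
Failure-to-pay penalty = 0.25% × €7,587.00 × 8 mo = €151.74
Interest: €7,587.00 × ((1 + 0.005)^8 − 1) = €7,587.00 × 0.0407070… = €308.8443…
Total = €7,587.00 + €1,365.6600 + €308.8443… = €9,261.50

€9,261.50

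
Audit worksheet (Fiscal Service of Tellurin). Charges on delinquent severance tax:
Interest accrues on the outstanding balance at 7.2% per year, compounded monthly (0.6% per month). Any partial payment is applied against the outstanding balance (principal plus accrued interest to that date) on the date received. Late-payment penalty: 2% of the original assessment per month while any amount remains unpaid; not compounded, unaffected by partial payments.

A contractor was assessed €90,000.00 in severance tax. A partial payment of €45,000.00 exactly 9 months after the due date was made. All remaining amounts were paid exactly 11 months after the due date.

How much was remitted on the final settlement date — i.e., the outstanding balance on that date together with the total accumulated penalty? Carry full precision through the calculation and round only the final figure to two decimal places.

€70,379.83

Balance at month 9: €90,000.0000 × (1 + 0.006)^9 = €94,978.2877…
After €45,000.00 payment: €94,978.2877… − €45,000.00 = €49,978.2877…
Balance at month 11: €49,978.2877… × (1 + 0.006)^2 = €50,579.8264…
Penalty: 11 × 2% × €90,000.00 = €19,800.00
Final settlement = outstanding balance + penalty = €50,579.8264… + €19,800.00 = €70,379.83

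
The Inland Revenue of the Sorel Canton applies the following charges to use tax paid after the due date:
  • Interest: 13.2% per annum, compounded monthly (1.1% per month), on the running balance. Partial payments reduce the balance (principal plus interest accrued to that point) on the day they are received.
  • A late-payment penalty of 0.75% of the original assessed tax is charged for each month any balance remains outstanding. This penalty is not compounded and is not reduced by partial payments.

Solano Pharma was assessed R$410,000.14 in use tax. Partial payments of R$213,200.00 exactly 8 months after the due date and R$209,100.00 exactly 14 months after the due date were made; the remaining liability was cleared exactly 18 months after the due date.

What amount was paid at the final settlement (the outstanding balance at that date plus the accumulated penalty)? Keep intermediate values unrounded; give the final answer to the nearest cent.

R$98,283.85

Balance at month 8: R$410,000.1400 × (1 + 0.011)^8 = R$447,500.2165…
After R$213,200.00 payment: R$447,500.2165… − R$213,200.00 = R$234,300.2165…
Balance at month 14: R$234,300.2165… × (1 + 0.011)^6 = R$250,195.5744…
After R$209,100.00 payment: R$250,195.5744… − R$209,100.00 = R$41,095.5744…
Balance at month 18: R$41,095.5744… × (1 + 0.011)^4 = R$42,933.8345…
Penalty: 18 × 0.75% × R$410,000.14 = R$55,350.02…
Final settlement = outstanding balance + penalty = R$42,933.8345… + R$55,350.02… = R$98,283.85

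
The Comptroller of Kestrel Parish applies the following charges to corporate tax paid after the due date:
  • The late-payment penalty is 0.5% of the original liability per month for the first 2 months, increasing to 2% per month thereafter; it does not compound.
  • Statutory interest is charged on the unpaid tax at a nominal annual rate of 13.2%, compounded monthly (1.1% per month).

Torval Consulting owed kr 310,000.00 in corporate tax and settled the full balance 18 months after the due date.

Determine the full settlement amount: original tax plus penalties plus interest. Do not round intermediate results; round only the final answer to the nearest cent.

kr 479,770.05

Penalty, months 1–2: 2 × 0.5% × kr 310,000.00 = kr 3,100.00
Penalty, months 3–18: 16 × 2% × kr 310,000.00 = kr 99,200.00
Interest: kr 310,000.00 × ((1 + 0.011)^18 − 1) = kr 310,000.00 × 0.2176453… = kr 67,470.0464…
Total = kr 310,000.00 + kr 102,300.0000 + kr 67,470.0464… = kr 479,770.05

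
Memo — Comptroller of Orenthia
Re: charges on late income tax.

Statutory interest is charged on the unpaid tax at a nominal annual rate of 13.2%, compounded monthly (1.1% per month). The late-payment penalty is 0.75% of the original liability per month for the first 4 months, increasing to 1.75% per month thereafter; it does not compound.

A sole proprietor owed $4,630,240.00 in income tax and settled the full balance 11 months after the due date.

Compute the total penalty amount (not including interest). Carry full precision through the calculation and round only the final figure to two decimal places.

$706,111.60

Penalty, months 1–4: 4 × 0.75% × $4,630,240.00 = $138,907.20
Penalty, months 5–11: 7 × 1.75% × $4,630,240.00 = $567,204.40
Total penalty = $138,907.20 + $567,204.40 = $706,111.60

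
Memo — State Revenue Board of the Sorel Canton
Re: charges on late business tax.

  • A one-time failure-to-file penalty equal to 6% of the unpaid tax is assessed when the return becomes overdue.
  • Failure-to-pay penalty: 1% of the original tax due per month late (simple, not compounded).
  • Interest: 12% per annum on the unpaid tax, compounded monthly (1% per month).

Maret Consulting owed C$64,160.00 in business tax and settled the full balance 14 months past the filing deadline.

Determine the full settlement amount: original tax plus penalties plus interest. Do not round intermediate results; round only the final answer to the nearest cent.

Failure-to-file penalty: 6% × C$64,160.00 = C$3,849.60
Failure-to-pay penalty = 1% × C$64,160.00 × 14 mo = C$8,982.40
Interest: C$64,160.00 × ((1 + 0.01)^14 − 1) = C$64,160.00 × 0.1494742… = C$9,590.2655…
Total = C$64,160.00 + C$12,832.0000 + C$9,590.2655… = C$86,582.27

C$86,582.27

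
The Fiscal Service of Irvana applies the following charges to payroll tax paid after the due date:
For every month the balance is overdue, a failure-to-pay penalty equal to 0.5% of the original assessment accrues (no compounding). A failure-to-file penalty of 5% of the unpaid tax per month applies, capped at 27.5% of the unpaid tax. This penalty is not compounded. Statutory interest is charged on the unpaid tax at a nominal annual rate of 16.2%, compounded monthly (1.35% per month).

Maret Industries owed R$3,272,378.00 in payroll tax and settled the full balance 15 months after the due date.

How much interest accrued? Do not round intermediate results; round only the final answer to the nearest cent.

Interest: R$3,272,378.00 × ((1 + 0.0135)^15 − 1) = R$3,272,378.00 × 0.2228024… = R$729,093.7918…

R$729,093.79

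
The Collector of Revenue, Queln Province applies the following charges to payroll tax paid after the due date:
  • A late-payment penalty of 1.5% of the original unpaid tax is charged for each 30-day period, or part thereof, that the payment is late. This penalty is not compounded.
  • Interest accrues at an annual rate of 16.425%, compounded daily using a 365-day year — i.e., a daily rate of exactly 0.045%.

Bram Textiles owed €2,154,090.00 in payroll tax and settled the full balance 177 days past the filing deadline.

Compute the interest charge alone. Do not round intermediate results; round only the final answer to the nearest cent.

Interest: €2,154,090.00 × ((1 + 0.00045)^177 − 1) = €2,154,090.00 × 0.08288858… = €178,549.4666…

€178,549.47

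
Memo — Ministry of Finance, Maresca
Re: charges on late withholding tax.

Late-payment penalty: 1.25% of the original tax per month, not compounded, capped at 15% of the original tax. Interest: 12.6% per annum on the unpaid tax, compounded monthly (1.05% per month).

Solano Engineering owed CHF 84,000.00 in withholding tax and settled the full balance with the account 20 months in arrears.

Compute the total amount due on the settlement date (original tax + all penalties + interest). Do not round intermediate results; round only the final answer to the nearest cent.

CHF 116,115.56

Penalty (uncapped): 20 × 1.25% × CHF 84,000.00 = CHF 21,000.00; cap = 15% × CHF 84,000.00 = CHF 12,600.00 → penalty = CHF 12,600.00
Interest: CHF 84,000.00 × ((1 + 0.0105)^20 − 1) = CHF 84,000.00 × 0.2323281… = CHF 19,515.5617…
Total = CHF 84,000.00 + CHF 12,600.0000 + CHF 19,515.5617… = CHF 116,115.56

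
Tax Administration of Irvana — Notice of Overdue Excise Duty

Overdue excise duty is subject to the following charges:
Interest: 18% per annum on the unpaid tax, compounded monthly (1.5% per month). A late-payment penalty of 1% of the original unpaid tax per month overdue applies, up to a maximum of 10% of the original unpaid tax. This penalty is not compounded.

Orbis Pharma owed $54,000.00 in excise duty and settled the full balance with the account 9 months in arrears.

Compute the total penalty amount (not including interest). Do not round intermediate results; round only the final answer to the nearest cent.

$4,860.00

Penalty: 9 × 1% × $54,000.00 = $4,860.00 (below the 10% cap of $5,400.00)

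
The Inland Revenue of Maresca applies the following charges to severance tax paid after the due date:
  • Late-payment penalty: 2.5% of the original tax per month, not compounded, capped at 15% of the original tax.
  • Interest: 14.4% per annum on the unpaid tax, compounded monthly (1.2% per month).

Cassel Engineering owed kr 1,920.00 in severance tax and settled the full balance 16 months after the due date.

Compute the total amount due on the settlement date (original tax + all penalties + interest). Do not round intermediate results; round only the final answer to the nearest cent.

Penalty (uncapped): 16 × 2.5% × kr 1,920.00 = kr 768.00; cap = 15% × kr 1,920.00 = kr 288.00 → penalty = kr 288.00
Interest: kr 1,920.00 × ((1 + 0.012)^16 − 1) = kr 1,920.00 × 0.2102865… = kr 403.7501…
Total = kr 1,920.00 + kr 288.0000 + kr 403.7501… = kr 2,611.75

kr 2,611.75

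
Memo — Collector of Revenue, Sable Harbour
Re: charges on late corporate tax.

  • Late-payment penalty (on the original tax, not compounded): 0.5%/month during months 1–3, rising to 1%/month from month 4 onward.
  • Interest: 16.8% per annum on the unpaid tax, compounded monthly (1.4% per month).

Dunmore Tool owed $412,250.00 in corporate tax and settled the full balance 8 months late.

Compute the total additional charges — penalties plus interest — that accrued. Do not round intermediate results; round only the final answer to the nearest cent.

Penalty, months 1–3: 3 × 0.5% × $412,250.00 = $6,183.75
Penalty, months 4–8: 5 × 1% × $412,250.00 = $20,612.50
Interest: $412,250.00 × ((1 + 0.014)^8 − 1) = $412,250.00 × 0.1176444… = $48,498.8971…
Penalties + interest = $26,796.2500 + $48,498.8971… = $75,295.15

$75,295.15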